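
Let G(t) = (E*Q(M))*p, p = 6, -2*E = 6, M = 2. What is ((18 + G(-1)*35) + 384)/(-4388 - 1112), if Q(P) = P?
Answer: 39/250 ≈ 0.15600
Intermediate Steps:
E = -3 (E = -1/2*6 = -3)
G(t) = -36 (G(t) = -3*2*6 = -6*6 = -36)
((18 + G(-1)*35) + 384)/(-4388 - 1112) = ((18 - 36*35) + 384)/(-4388 - 1112) = ((18 - 1260) + 384)/(-5500) = (-1242 + 384)*(-1/5500) = -858*(-1/5500) = 39/250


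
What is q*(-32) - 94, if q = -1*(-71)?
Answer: -2366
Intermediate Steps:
q = 71
q*(-32) - 94 = 71*(-32) - 94 = -2272 - 94 = -2366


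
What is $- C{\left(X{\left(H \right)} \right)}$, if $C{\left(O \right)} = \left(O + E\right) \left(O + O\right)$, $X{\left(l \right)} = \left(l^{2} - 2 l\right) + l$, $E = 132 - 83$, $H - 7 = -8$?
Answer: $-204$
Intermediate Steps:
$H = -1$ ($H = 7 - 8 = -1$)
$E = 49$
$X{\left(l \right)} = l^{2} - l$
$C{\left(O \right)} = 2 O \left(49 + O\right)$ ($C{\left(O \right)} = \left(O + 49\right) \left(O + O\right) = \left(49 + O\right) 2 O = 2 O \left(49 + O\right)$)
$- C{\left(X{\left(H \right)} \right)} = - 2 \left(- (-1 - 1)\right) \left(49 - \left(-1 - 1\right)\right) = - 2 \left(\left(-1\right) \left(-2\right)\right) \left(49 - -2\right) = - 2 \cdot 2 \left(49 + 2\right) = - 2 \cdot 2 \cdot 51 = \left(-1\right) 204 = -204$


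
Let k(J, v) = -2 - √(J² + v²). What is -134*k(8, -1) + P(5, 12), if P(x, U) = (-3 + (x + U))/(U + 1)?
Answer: 3498/13 + 134*√65 ≈ 1349.4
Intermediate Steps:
P(x, U) = (-3 + U + x)/(1 + U) (P(x, U) = (-3 + (U + x))/(1 + U) = (-3 + U + x)/(1 + U))
-134*k(8, -1) + P(5, 12) = -134*(-2 - √(8² + (-1)²)) + (-3 + 12 + 5)/(1 + 12) = -134*(-2 - √(64 + 1)) + 14/13 = -134*(-2 - √65) + (1/13)*14 = (268 + 134*√65) + 14/13 = 3498/13 + 134*√65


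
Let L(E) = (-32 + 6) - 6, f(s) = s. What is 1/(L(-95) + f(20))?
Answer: -1/12 ≈ -0.083333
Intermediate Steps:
L(E) = -32 (L(E) = -26 - 6 = -32)
1/(L(-95) + f(20)) = 1/(-32 + 20) = 1/(-12) = -1/12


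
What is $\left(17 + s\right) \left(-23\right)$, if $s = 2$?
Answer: $-437$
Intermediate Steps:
$\left(17 + s\right) \left(-23\right) = \left(17 + 2\right) \left(-23\right) = 19 \left(-23\right) = -437$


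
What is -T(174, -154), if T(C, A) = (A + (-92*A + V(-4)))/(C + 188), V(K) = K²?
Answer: -7015/181 ≈ -38.757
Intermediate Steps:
T(C, A) = (16 - 91*A)/(188 + C) (T(C, A) = (A + (-92*A + (-4)²))/(C + 188) = (A + (-92*A + 16))/(188 + C) = (A + (16 - 92*A))/(188 + C) = (16 - 91*A)/(188 + C))
-T(174, -154) = -(16 - 91*(-154))/(188 + 174) = -(16 + 14014)/362 = -14030/362 = -1*7015/181 = -7015/181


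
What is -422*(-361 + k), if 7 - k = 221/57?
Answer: 8608378/57 ≈ 1.5102e+5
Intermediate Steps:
k = 178/57 (k = 7 - 221/57 = 178/57 ≈ 3.1228)
-422*(-361 + k) = -422*(-361 + 178/57) = -422*(-20399/57) = 8608378/57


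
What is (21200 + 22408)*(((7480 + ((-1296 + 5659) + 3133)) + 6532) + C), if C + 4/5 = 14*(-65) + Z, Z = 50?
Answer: 4501915488/5 ≈ 9.0038e+8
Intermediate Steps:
C = -4304/5 (C = -4/5 + (14*(-65) + 50) = -4/5 + (-910 + 50) = -4/5 - 860 = -4304/5 ≈ -860.80)
(21200 + 22408)*(((7480 + ((-1296 + 5659) + 3133)) + 6532) + C) = (21200 + 22408)*(((7480 + ((-1296 + 5659) + 3133)) + 6532) - 4304/5) = 43608*(((7480 + (4363 + 3133)) + 6532) - 4304/5) = 43608*(((7480 + 7496) + 6532) - 4304/5) = 43608*((14976 + 6532) - 4304/5) = 43608*(21508 - 4304/5) = 43608*(103236/5) = 4501915488/5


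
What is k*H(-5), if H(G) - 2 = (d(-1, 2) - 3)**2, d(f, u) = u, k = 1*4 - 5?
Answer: -3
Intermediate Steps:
k = -1 (k = 4 - 5 = -1)
H(G) = 3 (H(G) = 2 + (2 - 3)**2 = 2 + (-1)**2 = 2 + 1 = 3)
k*H(-5) = -1*3 = -3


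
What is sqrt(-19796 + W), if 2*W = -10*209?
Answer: I*sqrt(20841) ≈ 144.36*I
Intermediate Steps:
W = -1045 (W = (-10*209)/2 = (1/2)*(-2090) = -1045)
sqrt(-19796 + W) = sqrt(-19796 - 1045) = sqrt(-20841) = I*sqrt(20841)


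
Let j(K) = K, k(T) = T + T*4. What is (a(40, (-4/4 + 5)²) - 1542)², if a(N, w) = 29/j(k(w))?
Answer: 15210535561/6400 ≈ 2.3766e+6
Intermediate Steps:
k(T) = 5*T (k(T) = T + 4*T = 5*T)
a(N, w) = 29/(5*w) (a(N, w) = 29/((5*w)) = 29*(1/(5*w)) = 29/(5*w))
(a(40, (-4/4 + 5)²) - 1542)² = (29/(5*((-4/4 + 5)²)) - 1542)² = (29/(5*((-4*¼ + 5)²)) - 1542)² = (29/(5*((-1 + 5)²)) - 1542)² = (29/(5*(4²)) - 1542)² = ((29/5)/16 - 1542)² = ((29/5)*(1/16) - 1542)² = (29/80 - 1542)² = (-123331/80)² = 15210535561/6400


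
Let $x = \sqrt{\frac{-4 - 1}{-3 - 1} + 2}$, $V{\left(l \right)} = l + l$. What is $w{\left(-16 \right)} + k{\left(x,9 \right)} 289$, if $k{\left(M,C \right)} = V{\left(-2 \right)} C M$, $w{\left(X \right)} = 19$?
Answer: $19 - 5202 \sqrt{13} \approx -18737.0$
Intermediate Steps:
$V{\left(l \right)} = 2 l$
$x = \frac{\sqrt{13}}{2}$ ($x = \sqrt{- \frac{5}{-4} + 2} = \sqrt{\left(-5\right) \left(- \frac{1}{4}\right) + 2} = \sqrt{\frac{5}{4} + 2} = \sqrt{\frac{13}{4}} = \frac{\sqrt{13}}{2} \approx 1.8028$)
$k{\left(M,C \right)} = - 4 C M$ ($k{\left(M,C \right)} = 2 \left(-2\right) C M = - 4 C M$)
$w{\left(-16 \right)} + k{\left(x,9 \right)} 289 = 19 + \left(-4\right) 9 \frac{\sqrt{13}}{2} \cdot 289 = 19 + - 18 \sqrt{13} \cdot 289 = 19 - 5202 \sqrt{13}$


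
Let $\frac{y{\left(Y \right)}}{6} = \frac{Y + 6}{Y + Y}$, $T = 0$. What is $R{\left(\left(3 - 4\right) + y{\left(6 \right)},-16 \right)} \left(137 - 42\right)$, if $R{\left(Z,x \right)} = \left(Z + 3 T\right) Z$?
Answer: $2375$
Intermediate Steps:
$y{\left(Y \right)} = \frac{3 \left(6 + Y\right)}{Y}$ ($y{\left(Y \right)} = 6 \frac{Y + 6}{Y + Y} = 6 \frac{6 + Y}{2 Y} = \frac{3 \left(6 + Y\right)}{Y}$)
$R{\left(Z,x \right)} = Z^{2}$ ($R{\left(Z,x \right)} = \left(Z + 3 \cdot 0\right) Z = \left(Z + 0\right) Z = Z Z = Z^{2}$)
$R{\left(\left(3 - 4\right) + y{\left(6 \right)},-16 \right)} \left(137 - 42\right) = \left(\left(3 - 4\right) + \left(3 + \frac{18}{6}\right)\right)^{2} \left(137 - 42\right) = \left(-1 + \left(3 + 18 \cdot \frac{1}{6}\right)\right)^{2} \cdot 95 = \left(-1 + \left(3 + 3\right)\right)^{2} \cdot 95 = \left(-1 + 6\right)^{2} \cdot 95 = 5^{2} \cdot 95 = 25 \cdot 95 = 2375$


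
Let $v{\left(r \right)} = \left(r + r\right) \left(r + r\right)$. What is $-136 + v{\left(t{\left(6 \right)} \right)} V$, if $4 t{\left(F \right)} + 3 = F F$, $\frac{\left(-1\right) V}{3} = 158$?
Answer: $- \frac{258365}{2} \approx -1.2918 \cdot 10^{5}$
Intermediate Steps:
$V = -474$ ($V = \left(-3\right) 158 = -474$)
$t{\left(F \right)} = - \frac{3}{4} + \frac{F^{2}}{4}$ ($t{\left(F \right)} = - \frac{3}{4} + \frac{F F}{4} = - \frac{3}{4} + \frac{F^{2}}{4}$)
$v{\left(r \right)} = 4 r^{2}$ ($v{\left(r \right)} = 2 r 2 r = 4 r^{2}$)
$-136 + v{\left(t{\left(6 \right)} \right)} V = -136 + 4 \left(- \frac{3}{4} + \frac{6^{2}}{4}\right)^{2} \left(-474\right) = -136 + 4 \left(- \frac{3}{4} + \frac{1}{4} \cdot 36\right)^{2} \left(-474\right) = -136 + 4 \left(- \frac{3}{4} + 9\right)^{2} \left(-474\right) = -136 + 4 \left(\frac{33}{4}\right)^{2} \left(-474\right) = -136 + 4 \cdot \frac{1089}{16} \left(-474\right) = -136 + \frac{1089}{4} \left(-474\right) = -136 - \frac{258093}{2} = - \frac{258365}{2}$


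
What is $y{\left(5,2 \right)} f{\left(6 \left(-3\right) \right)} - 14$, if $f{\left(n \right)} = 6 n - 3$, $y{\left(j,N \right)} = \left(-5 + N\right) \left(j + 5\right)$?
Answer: $3316$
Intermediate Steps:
$y{\left(j,N \right)} = \left(-5 + N\right) \left(5 + j\right)$
$f{\left(n \right)} = -3 + 6 n$
$y{\left(5,2 \right)} f{\left(6 \left(-3\right) \right)} - 14 = \left(-25 - 25 + 5 \cdot 2 + 2 \cdot 5\right) \left(-3 + 6 \cdot 6 \left(-3\right)\right) - 14 = \left(-25 - 25 + 10 + 10\right) \left(-3 + 6 \left(-18\right)\right) - 14 = - 30 \left(-3 - 108\right) - 14 = \left(-30\right) \left(-111\right) - 14 = 3330 - 14 = 3316$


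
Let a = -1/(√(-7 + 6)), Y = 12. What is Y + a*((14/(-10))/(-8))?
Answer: 12 + 7*I/40 ≈ 12.0 + 0.175*I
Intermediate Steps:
a = I (a = -1/(√(-1)) = -1/I = -(-1)*I = I ≈ 1.0*I)
Y + a*((14/(-10))/(-8)) = 12 + I*((14/(-10))/(-8)) = 12 + I*((14*(-⅒))*(-⅛)) = 12 + I*(-7/5*(-⅛)) = 12 + I*(7/40) = 12 + 7*I/40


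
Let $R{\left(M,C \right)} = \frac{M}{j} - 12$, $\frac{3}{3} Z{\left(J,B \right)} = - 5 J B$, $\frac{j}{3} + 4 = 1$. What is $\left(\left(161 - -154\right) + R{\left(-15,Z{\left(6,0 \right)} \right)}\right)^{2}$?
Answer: $\frac{835396}{9} \approx 92822.0$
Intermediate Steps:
$j = -9$ ($j = -12 + 3 \cdot 1 = -12 + 3 = -9$)
$Z{\left(J,B \right)} = - 5 B J$ ($Z{\left(J,B \right)} = - 5 J B = - 5 B J$)
$R{\left(M,C \right)} = -12 - \frac{M}{9}$ ($R{\left(M,C \right)} = \frac{M}{-9} - 12 = M \left(- \frac{1}{9}\right) - 12 = - \frac{M}{9} - 12 = -12 - \frac{M}{9}$)
$\left(\left(161 - -154\right) + R{\left(-15,Z{\left(6,0 \right)} \right)}\right)^{2} = \left(\left(161 - -154\right) - \frac{31}{3}\right)^{2} = \left(\left(161 + 154\right) + \left(-12 + \frac{5}{3}\right)\right)^{2} = \left(315 - \frac{31}{3}\right)^{2} = \left(\frac{914}{3}\right)^{2} = \frac{835396}{9}$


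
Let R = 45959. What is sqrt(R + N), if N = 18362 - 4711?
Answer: sqrt(59610) ≈ 244.15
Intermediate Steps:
N = 13651
sqrt(R + N) = sqrt(45959 + 13651) = sqrt(59610)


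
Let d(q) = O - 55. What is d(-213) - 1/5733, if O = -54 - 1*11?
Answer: -687961/5733 ≈ -120.00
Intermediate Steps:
O = -65 (O = -54 - 11 = -65)
d(q) = -120 (d(q) = -65 - 55 = -120)
d(-213) - 1/5733 = -120 - 1/5733 = -687961/5733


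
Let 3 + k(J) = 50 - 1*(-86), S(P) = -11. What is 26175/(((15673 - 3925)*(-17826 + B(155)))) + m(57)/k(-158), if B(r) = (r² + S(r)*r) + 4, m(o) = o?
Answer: 52903579/123299176 ≈ 0.42907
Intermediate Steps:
k(J) = 133 (k(J) = -3 + (50 - 1*(-86)) = -3 + (50 + 86) = -3 + 136 = 133)
B(r) = 4 + r² - 11*r (B(r) = (r² - 11*r) + 4 = 4 + r² - 11*r)
26175/(((15673 - 3925)*(-17826 + B(155)))) + m(57)/k(-158) = 26175/(((15673 - 3925)*(-17826 + (4 + 155² - 11*155)))) + 57/133 = 26175/((11748*(-17826 + (4 + 24025 - 1705)))) + 57*(1/133) = 26175/((11748*(-17826 + 22324))) + 3/7 = 26175/((11748*4498)) + 3/7 = 26175/52842504 + 3/7 = 26175*(1/52842504) + 3/7 = 8725/17614168 + 3/7 = 52903579/123299176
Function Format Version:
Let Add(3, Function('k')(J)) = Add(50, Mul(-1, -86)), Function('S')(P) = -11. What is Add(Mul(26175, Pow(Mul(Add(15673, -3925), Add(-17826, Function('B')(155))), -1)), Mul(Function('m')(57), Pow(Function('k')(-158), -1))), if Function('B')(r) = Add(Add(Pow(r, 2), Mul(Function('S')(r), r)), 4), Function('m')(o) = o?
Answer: Rational(52903579, 123299176) ≈ 0.42907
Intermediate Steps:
Function('k')(J) = 133 (Function('k')(J) = Add(-3, Add(50, Mul(-1, -86))) = Add(-3, Add(50, 86)) = Add(-3, 136) = 133)
Function('B')(r) = Add(4, Pow(r, 2), Mul(-11, r)) (Function('B')(r) = Add(Add(Pow(r, 2), Mul(-11, r)), 4) = Add(4, Pow(r, 2), Mul(-11, r)))
Add(Mul(26175, Pow(Mul(Add(15673, -3925), Add(-17826, Function('B')(155))), -1)), Mul(Function('m')(57), Pow(Function('k')(-158), -1))) = Add(Mul(26175, Pow(Mul(Add(15673, -3925), Add(-17826, Add(4, Pow(155, 2), Mul(-11, 155)))), -1)), Mul(57, Pow(133, -1))) = Add(Mul(26175, Pow(Mul(11748, Add(-17826, Add(4, 24025, -1705))), -1)), Mul(57, Rational(1, 133))) = Add(Mul(26175, Pow(Mul(11748, Add(-17826, 22324)), -1)), Rational(3, 7)) = Add(Mul(26175, Pow(Mul(11748, 4498), -1)), Rational(3, 7)) = Add(Mul(26175, Pow(52842504, -1)), Rational(3, 7)) = Add(Mul(26175, Rational(1, 52842504)), Rational(3, 7)) = Add(Rational(8725, 17614168), Rational(3, 7)) = Rational(52903579, 123299176)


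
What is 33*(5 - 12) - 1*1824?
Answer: -2055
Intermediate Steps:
33*(5 - 12) - 1*1824 = 33*(-7) - 1824 = -231 - 1824 = -2055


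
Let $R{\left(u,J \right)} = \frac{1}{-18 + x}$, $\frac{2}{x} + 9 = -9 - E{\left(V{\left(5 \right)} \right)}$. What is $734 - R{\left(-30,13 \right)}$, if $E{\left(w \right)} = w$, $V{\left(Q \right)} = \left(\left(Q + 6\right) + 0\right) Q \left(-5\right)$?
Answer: $\frac{3394273}{4624} \approx 734.06$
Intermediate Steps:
$V{\left(Q \right)} = - 5 Q \left(6 + Q\right)$ ($V{\left(Q \right)} = \left(\left(6 + Q\right) + 0\right) Q \left(-5\right) = \left(6 + Q\right) Q \left(-5\right) = Q \left(6 + Q\right) \left(-5\right) = - 5 Q \left(6 + Q\right)$)
$x = \frac{2}{257}$ ($x = \frac{2}{-9 - \left(9 - 25 \left(6 + 5\right)\right)} = \frac{2}{-9 - \left(9 - 25 \cdot 11\right)} = \frac{2}{-9 - -266} = \frac{2}{-9 + \left(-9 + 275\right)} = \frac{2}{-9 + 266} = \frac{2}{257} \approx 0.0077821$)
$R{\left(u,J \right)} = - \frac{257}{4624}$ ($R{\left(u,J \right)} = \frac{1}{-18 + \frac{2}{257}} = \frac{1}{- \frac{4624}{257}} = - \frac{257}{4624}$)
$734 - R{\left(-30,13 \right)} = 734 - - \frac{257}{4624} = 734 + \frac{257}{4624} = \frac{3394273}{4624}$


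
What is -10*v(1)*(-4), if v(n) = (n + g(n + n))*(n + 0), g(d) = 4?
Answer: 200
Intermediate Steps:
v(n) = n*(4 + n) (v(n) = (n + 4)*(n + 0) = (4 + n)*n = n*(4 + n))
-10*v(1)*(-4) = -10*(4 + 1)*(-4) = -10*5*(-4) = -50*(-4) = 200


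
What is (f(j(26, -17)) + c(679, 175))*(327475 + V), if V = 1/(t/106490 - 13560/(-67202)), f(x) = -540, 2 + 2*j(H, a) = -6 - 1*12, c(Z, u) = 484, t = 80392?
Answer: -560516806852845/30564766 ≈ -1.8339e+7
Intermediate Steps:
j(H, a) = -10 (j(H, a) = -1 + (-6 - 1*12)/2 = -1 + (-6 - 12)/2 = -1 + (½)*(-18) = -1 - 9 = -10)
V = 1789085245/1711626896 (V = 1/(80392/106490 - 13560/(-67202)) = 1/(80392*(1/106490) - 13560*(-1/67202)) = 1/(40196/53245 + 6780/33601) = 1/(1711626896/1789085245) = 1789085245/1711626896 ≈ 1.0453)
(f(j(26, -17)) + c(679, 175))*(327475 + V) = (-540 + 484)*(327475 + 1789085245/1711626896) = -56*560516806852845/1711626896 = -560516806852845/30564766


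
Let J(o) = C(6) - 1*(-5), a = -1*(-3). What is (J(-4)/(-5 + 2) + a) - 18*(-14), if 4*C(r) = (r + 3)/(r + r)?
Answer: 12157/48 ≈ 253.27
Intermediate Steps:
a = 3
C(r) = (3 + r)/(8*r) (C(r) = ((r + 3)/(r + r))/4 = ((3 + r)/((2*r)))/4 = ((3 + r)*(1/(2*r)))/4 = ((3 + r)/(2*r))/4 = (3 + r)/(8*r))
J(o) = 83/16 (J(o) = (⅛)*(3 + 6)/6 - 1*(-5) = (⅛)*(⅙)*9 + 5 = 3/16 + 5 = 83/16)
(J(-4)/(-5 + 2) + a) - 18*(-14) = (83/(16*(-5 + 2)) + 3) - 18*(-14) = ((83/16)/(-3) + 3) + 252 = ((83/16)*(-⅓) + 3) + 252 = (-83/48 + 3) + 252 = 61/48 + 252 = 12157/48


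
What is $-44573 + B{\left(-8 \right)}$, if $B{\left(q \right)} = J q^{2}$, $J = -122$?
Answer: $-52381$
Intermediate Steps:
$B{\left(q \right)} = - 122 q^{2}$
$-44573 + B{\left(-8 \right)} = -44573 - 122 \left(-8\right)^{2} = -44573 - 7808 = -52381$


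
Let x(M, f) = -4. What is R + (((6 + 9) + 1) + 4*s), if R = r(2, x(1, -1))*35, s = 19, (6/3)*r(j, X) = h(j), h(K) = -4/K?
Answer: 57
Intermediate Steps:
r(j, X) = -2/j (r(j, X) = (-4/j)/2 = -2/j)
R = -35 (R = -2/2*35 = -2*1/2*35 = -1*35 = -35)
R + (((6 + 9) + 1) + 4*s) = -35 + (((6 + 9) + 1) + 4*19) = -35 + ((15 + 1) + 76) = -35 + (16 + 76) = -35 + 92 = 57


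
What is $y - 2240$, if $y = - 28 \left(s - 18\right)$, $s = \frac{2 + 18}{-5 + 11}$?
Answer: $- \frac{5488}{3} \approx -1829.3$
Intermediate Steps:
$s = \frac{10}{3}$ ($s = \frac{20}{6} = 20 \cdot \frac{1}{6} = \frac{10}{3} \approx 3.3333$)
$y = \frac{1232}{3}$ ($y = - 28 \left(\frac{10}{3} - 18\right) = \left(-28\right) \left(- \frac{44}{3}\right) = \frac{1232}{3} \approx 410.67$)
$y - 2240 = \frac{1232}{3} - 2240 = - \frac{5488}{3}$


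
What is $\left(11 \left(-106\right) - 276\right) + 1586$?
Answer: $144$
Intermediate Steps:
$\left(11 \left(-106\right) - 276\right) + 1586 = \left(-1166 - 276\right) + 1586 = -1442 + 1586 = 144$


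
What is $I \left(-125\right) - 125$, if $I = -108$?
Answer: $13375$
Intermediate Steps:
$I \left(-125\right) - 125 = \left(-108\right) \left(-125\right) - 125 = 13500 - 125 = 13375$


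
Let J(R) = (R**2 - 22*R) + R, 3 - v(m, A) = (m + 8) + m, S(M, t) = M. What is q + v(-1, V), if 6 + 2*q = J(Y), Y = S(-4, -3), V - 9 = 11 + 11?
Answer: 44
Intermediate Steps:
V = 31 (V = 9 + (11 + 11) = 9 + 22 = 31)
Y = -4
v(m, A) = -5 - 2*m (v(m, A) = 3 - ((m + 8) + m) = 3 - ((8 + m) + m) = 3 - (8 + 2*m) = 3 + (-8 - 2*m) = -5 - 2*m)
J(R) = R**2 - 21*R
q = 47 (q = -3 + (-4*(-21 - 4))/2 = -3 + (-4*(-25))/2 = -3 + (1/2)*100 = -3 + 50 = 47)
q + v(-1, V) = 47 + (-5 - 2*(-1)) = 47 + (-5 + 2) = 47 - 3 = 44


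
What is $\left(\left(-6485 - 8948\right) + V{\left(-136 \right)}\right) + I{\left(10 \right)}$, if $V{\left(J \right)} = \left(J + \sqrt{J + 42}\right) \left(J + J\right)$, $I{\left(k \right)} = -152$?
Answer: $21407 - 272 i \sqrt{94} \approx 21407.0 - 2637.1 i$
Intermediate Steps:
$V{\left(J \right)} = 2 J \left(J + \sqrt{42 + J}\right)$ ($V{\left(J \right)} = \left(J + \sqrt{42 + J}\right) 2 J = 2 J \left(J + \sqrt{42 + J}\right)$)
$\left(\left(-6485 - 8948\right) + V{\left(-136 \right)}\right) + I{\left(10 \right)} = \left(\left(-6485 - 8948\right) + 2 \left(-136\right) \left(-136 + \sqrt{42 - 136}\right)\right) - 152 = \left(-15433 + 2 \left(-136\right) \left(-136 + \sqrt{-94}\right)\right) - 152 = \left(-15433 + 2 \left(-136\right) \left(-136 + i \sqrt{94}\right)\right) - 152 = \left(-15433 + \left(36992 - 272 i \sqrt{94}\right)\right) - 152 = \left(21559 - 272 i \sqrt{94}\right) - 152 = 21407 - 272 i \sqrt{94}$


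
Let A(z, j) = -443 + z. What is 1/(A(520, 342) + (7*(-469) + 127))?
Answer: -1/3079 ≈ -0.00032478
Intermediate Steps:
1/(A(520, 342) + (7*(-469) + 127)) = 1/((-443 + 520) + (7*(-469) + 127)) = 1/(77 + (-3283 + 127)) = 1/(77 - 3156) = 1/(-3079) = -1/3079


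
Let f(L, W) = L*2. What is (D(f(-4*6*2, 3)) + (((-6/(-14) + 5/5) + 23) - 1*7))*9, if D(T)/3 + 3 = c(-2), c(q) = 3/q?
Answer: 495/14 ≈ 35.357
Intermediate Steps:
f(L, W) = 2*L
D(T) = -27/2 (D(T) = -9 + 3*(3/(-2)) = -9 + 3*(3*(-1/2)) = -9 + 3*(-3/2) = -9 - 9/2 = -27/2)
(D(f(-4*6*2, 3)) + (((-6/(-14) + 5/5) + 23) - 1*7))*9 = (-27/2 + (((-6/(-14) + 5/5) + 23) - 1*7))*9 = (-27/2 + (((-6*(-1/14) + 5*(1/5)) + 23) - 7))*9 = (-27/2 + (((3/7 + 1) + 23) - 7))*9 = (-27/2 + ((10/7 + 23) - 7))*9 = (-27/2 + (171/7 - 7))*9 = (-27/2 + 122/7)*9 = (55/14)*9 = 495/14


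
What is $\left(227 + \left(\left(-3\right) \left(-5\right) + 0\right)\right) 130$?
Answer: $31460$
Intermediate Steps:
$\left(227 + \left(\left(-3\right) \left(-5\right) + 0\right)\right) 130 = \left(227 + \left(15 + 0\right)\right) 130 = \left(227 + 15\right) 130 = 242 \cdot 130 = 31460$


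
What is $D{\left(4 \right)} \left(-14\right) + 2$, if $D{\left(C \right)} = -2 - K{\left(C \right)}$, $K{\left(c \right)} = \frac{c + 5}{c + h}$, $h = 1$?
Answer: $\frac{276}{5} \approx 55.2$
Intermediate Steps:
$K{\left(c \right)} = \frac{5 + c}{1 + c}$ ($K{\left(c \right)} = \frac{c + 5}{c + 1} = \frac{5 + c}{1 + c}$)
$D{\left(C \right)} = -2 - \frac{5 + C}{1 + C}$
$D{\left(4 \right)} \left(-14\right) + 2 = \frac{-7 - 12}{1 + 4} \left(-14\right) + 2 = \frac{-7 - 12}{5} \left(-14\right) + 2 = \frac{1}{5} \left(-19\right) \left(-14\right) + 2 = \left(- \frac{19}{5}\right) \left(-14\right) + 2 = \frac{266}{5} + 2 = \frac{276}{5}$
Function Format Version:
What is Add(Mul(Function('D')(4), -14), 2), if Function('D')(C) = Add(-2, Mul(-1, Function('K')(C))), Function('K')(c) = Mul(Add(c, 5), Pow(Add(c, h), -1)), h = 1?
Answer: Rational(276, 5) ≈ 55.200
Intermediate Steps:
Function('K')(c) = Mul(Pow(Add(1, c), -1), Add(5, c)) (Function('K')(c) = Mul(Add(c, 5), Pow(Add(c, 1), -1)) = Mul(Add(5, c), Pow(Add(1, c), -1)) = Mul(Pow(Add(1, c), -1), Add(5, c)))
Function('D')(C) = Add(-2, Mul(-1, Pow(Add(1, C), -1), Add(5, C))) (Function('D')(C) = Add(-2, Mul(-1, Mul(Pow(Add(1, C), -1), Add(5, C)))) = Add(-2, Mul(-1, Pow(Add(1, C), -1), Add(5, C))))
Add(Mul(Function('D')(4), -14), 2) = Add(Mul(Mul(Pow(Add(1, 4), -1), Add(-7, Mul(-3, 4))), -14), 2) = Add(Mul(Mul(Pow(5, -1), Add(-7, -12)), -14), 2) = Add(Mul(Mul(Rational(1, 5), -19), -14), 2) = Add(Mul(Rational(-19, 5), -14), 2) = Add(Rational(266, 5), 2) = Rational(276, 5)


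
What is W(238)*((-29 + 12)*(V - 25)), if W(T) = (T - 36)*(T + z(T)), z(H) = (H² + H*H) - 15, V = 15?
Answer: 3897967740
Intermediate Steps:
z(H) = -15 + 2*H² (z(H) = (H² + H²) - 15 = 2*H² - 15 = -15 + 2*H²)
W(T) = (-36 + T)*(-15 + T + 2*T²) (W(T) = (T - 36)*(T + (-15 + 2*T²)) = (-36 + T)*(-15 + T + 2*T²))
W(238)*((-29 + 12)*(V - 25)) = (540 - 71*238² - 51*238 + 2*238³)*((-29 + 12)*(15 - 25)) = (540 - 71*56644 - 12138 + 2*13481272)*(-17*(-10)) = (540 - 4021724 - 12138 + 26962544)*170 = 22929222*170 = 3897967740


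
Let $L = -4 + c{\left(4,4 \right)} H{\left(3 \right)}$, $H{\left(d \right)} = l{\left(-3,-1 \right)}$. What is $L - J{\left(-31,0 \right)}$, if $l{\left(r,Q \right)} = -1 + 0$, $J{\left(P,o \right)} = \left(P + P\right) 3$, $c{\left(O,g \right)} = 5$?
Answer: $177$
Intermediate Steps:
$J{\left(P,o \right)} = 6 P$ ($J{\left(P,o \right)} = 2 P 3 = 6 P$)
$l{\left(r,Q \right)} = -1$
$H{\left(d \right)} = -1$
$L = -9$ ($L = -4 + 5 \left(-1\right) = -4 - 5 = -9$)
$L - J{\left(-31,0 \right)} = -9 - 6 \left(-31\right) = -9 - -186 = -9 + 186 = 177$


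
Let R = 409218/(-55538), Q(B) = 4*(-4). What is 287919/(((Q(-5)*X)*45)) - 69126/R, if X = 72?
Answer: 3683373114307/392849280 ≈ 9376.0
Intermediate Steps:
Q(B) = -16
R = -204609/27769 (R = 409218*(-1/55538) = -204609/27769 ≈ -7.3683)
287919/(((Q(-5)*X)*45)) - 69126/R = 287919/((-16*72*45)) - 69126/(-204609/27769) = 287919/((-1152*45)) - 69126*(-27769/204609) = 287919/(-51840) + 639853298/68203 = 287919*(-1/51840) + 639853298/68203 = -31991/5760 + 639853298/68203 = 3683373114307/392849280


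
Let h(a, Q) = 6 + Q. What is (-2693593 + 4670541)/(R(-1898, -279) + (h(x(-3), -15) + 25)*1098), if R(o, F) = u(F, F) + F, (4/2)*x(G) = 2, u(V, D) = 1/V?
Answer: 275784246/2411815 ≈ 114.35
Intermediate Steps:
x(G) = 1 (x(G) = (½)*2 = 1)
R(o, F) = F + 1/F (R(o, F) = 1/F + F = F + 1/F)
(-2693593 + 4670541)/(R(-1898, -279) + (h(x(-3), -15) + 25)*1098) = (-2693593 + 4670541)/((-279 + 1/(-279)) + ((6 - 15) + 25)*1098) = 1976948/((-279 - 1/279) + (-9 + 25)*1098) = 1976948/(-77842/279 + 16*1098) = 1976948/(-77842/279 + 17568) = 1976948/(4823630/279) = 1976948*(279/4823630) = 275784246/2411815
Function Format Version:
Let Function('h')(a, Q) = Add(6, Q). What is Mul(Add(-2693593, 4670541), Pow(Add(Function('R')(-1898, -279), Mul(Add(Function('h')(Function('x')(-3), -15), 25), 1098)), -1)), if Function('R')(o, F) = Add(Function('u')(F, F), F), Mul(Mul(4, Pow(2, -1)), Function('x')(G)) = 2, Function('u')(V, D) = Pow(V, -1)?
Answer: Rational(275784246, 2411815) ≈ 114.35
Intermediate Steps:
Function('x')(G) = 1 (Function('x')(G) = Mul(Rational(1, 2), 2) = 1)
Function('R')(o, F) = Add(F, Pow(F, -1)) (Function('R')(o, F) = Add(Pow(F, -1), F) = Add(F, Pow(F, -1)))
Mul(Add(-2693593, 4670541), Pow(Add(Function('R')(-1898, -279), Mul(Add(Function('h')(Function('x')(-3), -15), 25), 1098)), -1)) = Mul(Add(-2693593, 4670541), Pow(Add(Add(-279, Pow(-279, -1)), Mul(Add(Add(6, -15), 25), 1098)), -1)) = Mul(1976948, Pow(Add(Add(-279, Rational(-1, 279)), Mul(Add(-9, 25), 1098)), -1)) = Mul(1976948, Pow(Add(Rational(-77842, 279), Mul(16, 1098)), -1)) = Mul(1976948, Pow(Add(Rational(-77842, 279), 17568), -1)) = Mul(1976948, Pow(Rational(4823630, 279), -1)) = Mul(1976948, Rational(279, 4823630)) = Rational(275784246, 2411815)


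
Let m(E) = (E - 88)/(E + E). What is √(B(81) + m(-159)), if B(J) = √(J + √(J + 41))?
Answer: √(78546 + 101124*√(81 + √122))/318 ≈ 3.2204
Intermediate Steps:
m(E) = (-88 + E)/(2*E) (m(E) = (-88 + E)/((2*E)) = (-88 + E)*(1/(2*E)) = (-88 + E)/(2*E))
B(J) = √(J + √(41 + J))
√(B(81) + m(-159)) = √(√(81 + √(41 + 81)) + (½)*(-88 - 159)/(-159)) = √(√(81 + √122) + (½)*(-1/159)*(-247)) = √(√(81 + √122) + 247/318) = √(247/318 + √(81 + √122))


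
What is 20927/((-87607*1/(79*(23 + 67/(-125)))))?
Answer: -357098328/842375 ≈ -423.92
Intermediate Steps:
20927/((-87607*1/(79*(23 + 67/(-125))))) = 20927/((-87607*1/(79*(23 + 67*(-1/125))))) = 20927/((-87607*1/(79*(23 - 67/125)))) = 20927/((-87607/((2808/125)*79))) = 20927/((-87607/221832/125)) = 20927/((-87607*125/221832)) = 20927/(-842375/17064) = 20927*(-17064/842375) = -357098328/842375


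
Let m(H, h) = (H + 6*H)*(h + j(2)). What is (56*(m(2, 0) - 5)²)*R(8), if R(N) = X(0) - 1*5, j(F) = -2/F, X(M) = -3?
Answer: -161728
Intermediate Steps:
m(H, h) = 7*H*(-1 + h) (m(H, h) = (H + 6*H)*(h - 2/2) = (7*H)*(h - 2*½) = (7*H)*(h - 1) = (7*H)*(-1 + h) = 7*H*(-1 + h))
R(N) = -8 (R(N) = -3 - 1*5 = -3 - 5 = -8)
(56*(m(2, 0) - 5)²)*R(8) = (56*(7*2*(-1 + 0) - 5)²)*(-8) = (56*(7*2*(-1) - 5)²)*(-8) = (56*(-14 - 5)²)*(-8) = (56*(-19)²)*(-8) = (56*361)*(-8) = 20216*(-8) = -161728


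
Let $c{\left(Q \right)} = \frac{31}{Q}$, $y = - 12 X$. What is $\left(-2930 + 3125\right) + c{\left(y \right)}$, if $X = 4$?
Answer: $\frac{9329}{48} \approx 194.35$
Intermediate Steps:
$y = -48$ ($y = \left(-12\right) 4 = -48$)
$\left(-2930 + 3125\right) + c{\left(y \right)} = \left(-2930 + 3125\right) + \frac{31}{-48} = 195 + 31 \left(- \frac{1}{48}\right) = 195 - \frac{31}{48} = \frac{9329}{48}$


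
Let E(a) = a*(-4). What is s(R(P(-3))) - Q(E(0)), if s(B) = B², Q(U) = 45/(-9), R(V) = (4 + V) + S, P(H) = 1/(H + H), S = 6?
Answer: 3661/36 ≈ 101.69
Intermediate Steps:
P(H) = 1/(2*H)
E(a) = -4*a
R(V) = 10 + V (R(V) = (4 + V) + 6 = 10 + V)
Q(U) = -5 (Q(U) = 45*(-⅑) = -5)
s(R(P(-3))) - Q(E(0)) = (10 + (½)/(-3))² - 1*(-5) = (10 + (½)*(-⅓))² + 5 = (10 - ⅙)² + 5 = (59/6)² + 5 = 3481/36 + 5 = 3661/36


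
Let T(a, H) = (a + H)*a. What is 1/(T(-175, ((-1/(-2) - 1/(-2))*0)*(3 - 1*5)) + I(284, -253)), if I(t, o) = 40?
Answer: 1/30665 ≈ 3.2610e-5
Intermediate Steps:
T(a, H) = a*(H + a) (T(a, H) = (H + a)*a = a*(H + a))
1/(T(-175, ((-1/(-2) - 1/(-2))*0)*(3 - 1*5)) + I(284, -253)) = 1/(-175*(((-1/(-2) - 1/(-2))*0)*(3 - 1*5) - 175) + 40) = 1/(-175*(((-1*(-½) - 1*(-½))*0)*(3 - 5) - 175) + 40) = 1/(-175*(((½ + ½)*0)*(-2) - 175) + 40) = 1/(-175*((1*0)*(-2) - 175) + 40) = 1/(-175*(0*(-2) - 175) + 40) = 1/(-175*(0 - 175) + 40) = 1/(-175*(-175) + 40) = 1/(30625 + 40) = 1/30665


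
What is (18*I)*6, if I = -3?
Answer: -324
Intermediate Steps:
(18*I)*6 = (18*(-3))*6 = -54*6 = -324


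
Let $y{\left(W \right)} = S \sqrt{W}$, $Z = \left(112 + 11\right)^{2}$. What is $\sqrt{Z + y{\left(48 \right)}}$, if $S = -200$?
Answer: $\sqrt{15129 - 800 \sqrt{3}} \approx 117.23$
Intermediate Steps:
$Z = 15129$ ($Z = 123^{2} = 15129$)
$y{\left(W \right)} = - 200 \sqrt{W}$
$\sqrt{Z + y{\left(48 \right)}} = \sqrt{15129 - 200 \sqrt{48}} = \sqrt{15129 - 200 \cdot 4 \sqrt{3}} = \sqrt{15129 - 800 \sqrt{3}}$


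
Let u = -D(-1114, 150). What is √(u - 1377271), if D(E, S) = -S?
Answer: I*√1377121 ≈ 1173.5*I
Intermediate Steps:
u = 150 (u = -(-1)*150 = -1*(-150) = 150)
√(u - 1377271) = √(150 - 1377271) = √(-1377121) = I*√1377121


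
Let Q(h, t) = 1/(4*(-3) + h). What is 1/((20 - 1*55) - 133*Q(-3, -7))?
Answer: -15/392 ≈ -0.038265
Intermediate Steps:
Q(h, t) = 1/(-12 + h)
1/((20 - 1*55) - 133*Q(-3, -7)) = 1/((20 - 1*55) - 133/(-12 - 3)) = 1/((20 - 55) - 133/(-15)) = 1/(-35 - 133*(-1/15)) = 1/(-35 + 133/15) = 1/(-392/15) = -15/392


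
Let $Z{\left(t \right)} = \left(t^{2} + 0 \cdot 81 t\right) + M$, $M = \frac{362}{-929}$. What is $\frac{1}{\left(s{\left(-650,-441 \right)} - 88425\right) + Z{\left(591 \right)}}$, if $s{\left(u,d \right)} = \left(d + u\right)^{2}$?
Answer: $\frac{929}{1348105911} \approx 6.8912 \cdot 10^{-7}$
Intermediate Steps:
$M = - \frac{362}{929}$ ($M = 362 \left(- \frac{1}{929}\right) = - \frac{362}{929} \approx -0.38967$)
$Z{\left(t \right)} = - \frac{362}{929} + t^{2}$ ($Z{\left(t \right)} = \left(t^{2} + 0 \cdot 81 t\right) - \frac{362}{929} = \left(t^{2} + 0 t\right) - \frac{362}{929} = \left(t^{2} + 0\right) - \frac{362}{929} = t^{2} - \frac{362}{929} = - \frac{362}{929} + t^{2}$)
$\frac{1}{\left(s{\left(-650,-441 \right)} - 88425\right) + Z{\left(591 \right)}} = \frac{1}{\left(\left(-441 - 650\right)^{2} - 88425\right) - \left(\frac{362}{929} - 591^{2}\right)} = \frac{1}{\left(\left(-1091\right)^{2} - 88425\right) + \left(- \frac{362}{929} + 349281\right)} = \frac{1}{\left(1190281 - 88425\right) + \frac{324481687}{929}} = \frac{1}{1101856 + \frac{324481687}{929}} = \frac{1}{\frac{1348105911}{929}} = \frac{929}{1348105911}$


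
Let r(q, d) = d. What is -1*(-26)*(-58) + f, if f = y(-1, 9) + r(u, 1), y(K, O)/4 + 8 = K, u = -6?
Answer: -1543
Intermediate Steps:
y(K, O) = -32 + 4*K
f = -35 (f = (-32 + 4*(-1)) + 1 = (-32 - 4) + 1 = -36 + 1 = -35)
-1*(-26)*(-58) + f = -1*(-26)*(-58) - 35 = 26*(-58) - 35 = -1508 - 35 = -1543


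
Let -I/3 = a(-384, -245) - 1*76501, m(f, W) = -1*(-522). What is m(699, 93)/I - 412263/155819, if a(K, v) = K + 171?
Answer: -15799615638/5976749383 ≈ -2.6435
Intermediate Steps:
m(f, W) = 522
a(K, v) = 171 + K
I = 230142 (I = -3*((171 - 384) - 1*76501) = -3*(-213 - 76501) = -3*(-76714) = 230142)
m(699, 93)/I - 412263/155819 = 522/230142 - 412263/155819 = 522*(1/230142) - 412263*1/155819 = 87/38357 - 412263/155819 = -15799615638/5976749383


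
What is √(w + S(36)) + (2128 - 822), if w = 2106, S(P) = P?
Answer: 1306 + 3*√238 ≈ 1352.3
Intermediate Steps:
√(w + S(36)) + (2128 - 822) = √(2106 + 36) + (2128 - 822) = √2142 + 1306 = 3*√238 + 1306 = 1306 + 3*√238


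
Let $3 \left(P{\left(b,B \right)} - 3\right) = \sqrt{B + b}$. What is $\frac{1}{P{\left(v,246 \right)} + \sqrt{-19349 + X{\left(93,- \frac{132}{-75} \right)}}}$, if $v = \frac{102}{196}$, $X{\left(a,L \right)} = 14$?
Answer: $\frac{42}{126 + \sqrt{48318} + 42 i \sqrt{19335}} \approx 0.00042435 - 0.0071665 i$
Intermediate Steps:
$v = \frac{51}{98}$ ($v = 102 \cdot \frac{1}{196} = \frac{51}{98} \approx 0.52041$)
$P{\left(b,B \right)} = 3 + \frac{\sqrt{B + b}}{3}$
$\frac{1}{P{\left(v,246 \right)} + \sqrt{-19349 + X{\left(93,- \frac{132}{-75} \right)}}} = \frac{1}{\left(3 + \frac{\sqrt{246 + \frac{51}{98}}}{3}\right) + \sqrt{-19349 + 14}} = \frac{1}{\left(3 + \frac{\sqrt{\frac{24159}{98}}}{3}\right) + \sqrt{-19335}} = \frac{1}{\left(3 + \frac{\frac{1}{14} \sqrt{48318}}{3}\right) + i \sqrt{19335}} = \frac{1}{\left(3 + \frac{\sqrt{48318}}{42}\right) + i \sqrt{19335}} = \frac{1}{3 + \frac{\sqrt{48318}}{42} + i \sqrt{19335}}$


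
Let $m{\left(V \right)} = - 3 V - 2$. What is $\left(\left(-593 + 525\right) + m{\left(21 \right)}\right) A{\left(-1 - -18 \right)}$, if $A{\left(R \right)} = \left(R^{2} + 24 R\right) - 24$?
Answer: $-89509$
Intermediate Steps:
$m{\left(V \right)} = -2 - 3 V$
$A{\left(R \right)} = -24 + R^{2} + 24 R$
$\left(\left(-593 + 525\right) + m{\left(21 \right)}\right) A{\left(-1 - -18 \right)} = \left(\left(-593 + 525\right) - 65\right) \left(-24 + \left(-1 - -18\right)^{2} + 24 \left(-1 - -18\right)\right) = \left(-68 - 65\right) \left(-24 + \left(-1 + 18\right)^{2} + 24 \left(-1 + 18\right)\right) = \left(-68 - 65\right) \left(-24 + 17^{2} + 24 \cdot 17\right) = - 133 \left(-24 + 289 + 408\right) = \left(-133\right) 673 = -89509$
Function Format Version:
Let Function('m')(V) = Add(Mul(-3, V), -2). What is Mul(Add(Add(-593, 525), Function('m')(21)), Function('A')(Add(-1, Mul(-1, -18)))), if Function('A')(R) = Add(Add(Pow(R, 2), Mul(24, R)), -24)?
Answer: -89509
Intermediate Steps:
Function('m')(V) = Add(-2, Mul(-3, V))
Function('A')(R) = Add(-24, Pow(R, 2), Mul(24, R))
Mul(Add(Add(-593, 525), Function('m')(21)), Function('A')(Add(-1, Mul(-1, -18)))) = Mul(Add(Add(-593, 525), Add(-2, Mul(-3, 21))), Add(-24, Pow(Add(-1, Mul(-1, -18)), 2), Mul(24, Add(-1, Mul(-1, -18))))) = Mul(Add(-68, Add(-2, -63)), Add(-24, Pow(Add(-1, 18), 2), Mul(24, Add(-1, 18)))) = Mul(Add(-68, -65), Add(-24, Pow(17, 2), Mul(24, 17))) = Mul(-133, Add(-24, 289, 408)) = Mul(-133, 673) = -89509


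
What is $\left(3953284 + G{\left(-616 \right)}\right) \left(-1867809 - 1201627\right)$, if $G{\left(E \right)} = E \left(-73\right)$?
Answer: $-12272378625872$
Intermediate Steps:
$G{\left(E \right)} = - 73 E$
$\left(3953284 + G{\left(-616 \right)}\right) \left(-1867809 - 1201627\right) = \left(3953284 - -44968\right) \left(-1867809 - 1201627\right) = \left(3953284 + 44968\right) \left(-3069436\right) = 3998252 \left(-3069436\right) = -12272378625872$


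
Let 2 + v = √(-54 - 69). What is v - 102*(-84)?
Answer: 8566 + I*√123 ≈ 8566.0 + 11.091*I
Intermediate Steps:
v = -2 + I*√123 (v = -2 + √(-54 - 69) = -2 + √(-123) = -2 + I*√123 ≈ -2.0 + 11.091*I)
v - 102*(-84) = (-2 + I*√123) - 102*(-84) = (-2 + I*√123) + 8568 = 8566 + I*√123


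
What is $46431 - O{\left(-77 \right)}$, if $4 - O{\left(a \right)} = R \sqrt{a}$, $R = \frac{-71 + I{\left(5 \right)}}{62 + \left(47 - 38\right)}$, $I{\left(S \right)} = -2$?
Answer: $46427 - \frac{73 i \sqrt{77}}{71} \approx 46427.0 - 9.0221 i$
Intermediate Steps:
$R = - \frac{73}{71}$ ($R = \frac{-71 - 2}{62 + \left(47 - 38\right)} = - \frac{73}{62 + \left(47 - 38\right)} = - \frac{73}{62 + 9} = - \frac{73}{71} \approx -1.0282$)
$O{\left(a \right)} = 4 + \frac{73 \sqrt{a}}{71}$ ($O{\left(a \right)} = 4 - - \frac{73 \sqrt{a}}{71} = 4 + \frac{73 \sqrt{a}}{71}$)
$46431 - O{\left(-77 \right)} = 46431 - \left(4 + \frac{73 \sqrt{-77}}{71}\right) = 46431 - \left(4 + \frac{73 i \sqrt{77}}{71}\right) = 46427 - \frac{73 i \sqrt{77}}{71}$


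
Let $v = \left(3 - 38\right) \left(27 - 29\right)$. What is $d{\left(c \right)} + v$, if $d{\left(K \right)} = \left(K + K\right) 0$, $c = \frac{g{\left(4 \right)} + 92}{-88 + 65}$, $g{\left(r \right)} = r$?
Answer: $70$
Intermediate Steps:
$c = - \frac{96}{23}$ ($c = \frac{4 + 92}{-88 + 65} = \frac{96}{-23} = 96 \left(- \frac{1}{23}\right) = - \frac{96}{23} \approx -4.1739$)
$d{\left(K \right)} = 0$ ($d{\left(K \right)} = 2 K 0 = 0$)
$v = 70$ ($v = \left(-35\right) \left(-2\right) = 70$)
$d{\left(c \right)} + v = 0 + 70 = 70$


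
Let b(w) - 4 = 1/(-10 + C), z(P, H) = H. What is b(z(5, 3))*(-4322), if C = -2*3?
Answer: -136143/8 ≈ -17018.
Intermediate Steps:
C = -6
b(w) = 63/16 (b(w) = 4 + 1/(-10 - 6) = 4 + 1/(-16) = 4 - 1/16 = 63/16)
b(z(5, 3))*(-4322) = (63/16)*(-4322) = -136143/8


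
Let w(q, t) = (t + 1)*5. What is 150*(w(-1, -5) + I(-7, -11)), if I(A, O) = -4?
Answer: -3600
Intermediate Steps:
w(q, t) = 5 + 5*t (w(q, t) = (1 + t)*5 = 5 + 5*t)
150*(w(-1, -5) + I(-7, -11)) = 150*((5 + 5*(-5)) - 4) = 150*((5 - 25) - 4) = 150*(-20 - 4) = 150*(-24) = -3600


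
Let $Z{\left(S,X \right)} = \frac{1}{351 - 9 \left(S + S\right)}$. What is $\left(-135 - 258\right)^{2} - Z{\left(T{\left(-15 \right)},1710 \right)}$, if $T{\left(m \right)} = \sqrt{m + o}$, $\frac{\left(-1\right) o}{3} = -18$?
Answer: $\frac{48651434}{315} - \frac{2 \sqrt{39}}{12285} \approx 1.5445 \cdot 10^{5}$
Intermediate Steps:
$o = 54$ ($o = \left(-3\right) \left(-18\right) = 54$)
$T{\left(m \right)} = \sqrt{54 + m}$ ($T{\left(m \right)} = \sqrt{m + 54} = \sqrt{54 + m}$)
$Z{\left(S,X \right)} = \frac{1}{351 - 18 S}$ ($Z{\left(S,X \right)} = \frac{1}{351 - 9 \cdot 2 S} = \frac{1}{351 - 18 S}$)
$\left(-135 - 258\right)^{2} - Z{\left(T{\left(-15 \right)},1710 \right)} = \left(-135 - 258\right)^{2} - - \frac{1}{-351 + 18 \sqrt{54 - 15}} = \left(-393\right)^{2} - - \frac{1}{-351 + 18 \sqrt{39}} = 154449 + \frac{1}{-351 + 18 \sqrt{39}}$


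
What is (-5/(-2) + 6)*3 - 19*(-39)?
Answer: 1533/2 ≈ 766.50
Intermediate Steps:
(-5/(-2) + 6)*3 - 19*(-39) = (-5*(-1/2) + 6)*3 + 741 = (5/2 + 6)*3 + 741 = (17/2)*3 + 741 = 51/2 + 741 = 1533/2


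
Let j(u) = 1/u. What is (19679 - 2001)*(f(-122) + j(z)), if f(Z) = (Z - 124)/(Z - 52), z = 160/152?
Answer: 12118269/290 ≈ 41787.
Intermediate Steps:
z = 20/19 (z = 160*(1/152) = 20/19 ≈ 1.0526)
f(Z) = (-124 + Z)/(-52 + Z)
(19679 - 2001)*(f(-122) + j(z)) = (19679 - 2001)*((-124 - 122)/(-52 - 122) + 1/(20/19)) = 17678*(-246/(-174) + 19/20) = 17678*(-1/174*(-246) + 19/20) = 17678*(41/29 + 19/20) = 17678*(1371/580) = 12118269/290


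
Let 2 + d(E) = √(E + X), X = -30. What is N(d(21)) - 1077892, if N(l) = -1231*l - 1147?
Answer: -1076577 - 3693*I ≈ -1.0766e+6 - 3693.0*I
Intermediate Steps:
d(E) = -2 + √(-30 + E) (d(E) = -2 + √(E - 30) = -2 + √(-30 + E))
N(l) = -1147 - 1231*l
N(d(21)) - 1077892 = (-1147 - 1231*(-2 + √(-30 + 21))) - 1077892 = (-1147 - 1231*(-2 + √(-9))) - 1077892 = (-1147 - 1231*(-2 + 3*I)) - 1077892 = (-1147 + (2462 - 3693*I)) - 1077892 = (1315 - 3693*I) - 1077892 = -1076577 - 3693*I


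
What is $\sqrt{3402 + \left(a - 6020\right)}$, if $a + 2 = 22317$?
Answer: $\sqrt{19697} \approx 140.35$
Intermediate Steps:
$a = 22315$ ($a = -2 + 22317 = 22315$)
$\sqrt{3402 + \left(a - 6020\right)} = \sqrt{3402 + \left(22315 - 6020\right)} = \sqrt{3402 + 16295} = \sqrt{19697}$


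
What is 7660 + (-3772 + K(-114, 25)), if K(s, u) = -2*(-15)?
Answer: 3918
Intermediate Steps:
K(s, u) = 30
7660 + (-3772 + K(-114, 25)) = 7660 + (-3772 + 30) = 7660 - 3742 = 3918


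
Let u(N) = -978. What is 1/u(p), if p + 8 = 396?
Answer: -1/978 ≈ -0.0010225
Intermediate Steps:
p = 388 (p = -8 + 396 = 388)
1/u(p) = 1/(-978) = -1/978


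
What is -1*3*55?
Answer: -165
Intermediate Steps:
-1*3*55 = -3*55 = -165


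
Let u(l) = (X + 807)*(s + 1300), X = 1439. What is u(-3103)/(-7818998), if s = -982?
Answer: -357114/3909499 ≈ -0.091345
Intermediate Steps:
u(l) = 714228 (u(l) = (1439 + 807)*(-982 + 1300) = 2246*318 = 714228)
u(-3103)/(-7818998) = 714228/(-7818998) = 714228*(-1/7818998) = -357114/3909499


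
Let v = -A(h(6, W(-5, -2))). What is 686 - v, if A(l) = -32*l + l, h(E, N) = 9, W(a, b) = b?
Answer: 407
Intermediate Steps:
A(l) = -31*l
v = 279 (v = -(-31)*9 = -1*(-279) = 279)
686 - v = 686 - 1*279 = 686 - 279 = 407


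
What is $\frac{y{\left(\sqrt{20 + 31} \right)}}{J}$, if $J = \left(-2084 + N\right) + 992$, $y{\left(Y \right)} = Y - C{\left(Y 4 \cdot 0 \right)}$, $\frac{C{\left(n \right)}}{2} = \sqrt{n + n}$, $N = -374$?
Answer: $- \frac{\sqrt{51}}{1466} \approx -0.0048714$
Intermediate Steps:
$C{\left(n \right)} = 2 \sqrt{2} \sqrt{n}$ ($C{\left(n \right)} = 2 \sqrt{n + n} = 2 \sqrt{2 n} = 2 \sqrt{2} \sqrt{n}$)
$y{\left(Y \right)} = Y$ ($y{\left(Y \right)} = Y - 2 \sqrt{2} \sqrt{Y 4 \cdot 0} = Y - 2 \sqrt{2} \sqrt{4 Y 0} = Y - 2 \sqrt{2} \sqrt{0} = Y - 2 \sqrt{2} \cdot 0 = Y - 0 = Y + 0 = Y$)
$J = -1466$ ($J = \left(-2084 - 374\right) + 992 = -2458 + 992 = -1466$)
$\frac{y{\left(\sqrt{20 + 31} \right)}}{J} = \frac{\sqrt{20 + 31}}{-1466} = \sqrt{51} \left(- \frac{1}{1466}\right) = - \frac{\sqrt{51}}{1466}$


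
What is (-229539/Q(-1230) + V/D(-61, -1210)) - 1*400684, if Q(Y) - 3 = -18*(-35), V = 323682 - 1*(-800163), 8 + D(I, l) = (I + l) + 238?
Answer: -29442474204/73217 ≈ -4.0213e+5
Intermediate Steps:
D(I, l) = 230 + I + l (D(I, l) = -8 + ((I + l) + 238) = -8 + (238 + I + l) = 230 + I + l)
V = 1123845 (V = 323682 + 800163 = 1123845)
Q(Y) = 633 (Q(Y) = 3 - 18*(-35) = 3 + 630 = 633)
(-229539/Q(-1230) + V/D(-61, -1210)) - 1*400684 = (-229539/633 + 1123845/(230 - 61 - 1210)) - 1*400684 = (-229539*1/633 + 1123845/(-1041)) - 400684 = (-76513/211 + 1123845*(-1/1041)) - 400684 = (-76513/211 - 374615/347) - 400684 = -105593776/73217 - 400684 = -29442474204/73217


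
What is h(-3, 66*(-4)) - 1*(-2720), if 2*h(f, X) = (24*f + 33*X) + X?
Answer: -1804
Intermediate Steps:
h(f, X) = 12*f + 17*X (h(f, X) = ((24*f + 33*X) + X)/2 = (24*f + 34*X)/2 = 12*f + 17*X)
h(-3, 66*(-4)) - 1*(-2720) = (12*(-3) + 17*(66*(-4))) - 1*(-2720) = (-36 + 17*(-264)) + 2720 = (-36 - 4488) + 2720 = -4524 + 2720 = -1804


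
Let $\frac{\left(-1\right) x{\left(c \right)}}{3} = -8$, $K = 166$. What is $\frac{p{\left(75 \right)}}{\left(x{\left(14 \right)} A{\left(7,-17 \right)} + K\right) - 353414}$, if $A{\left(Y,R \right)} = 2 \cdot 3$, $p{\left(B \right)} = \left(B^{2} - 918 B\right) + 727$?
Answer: $\frac{31249}{176552} \approx 0.177$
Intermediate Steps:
$x{\left(c \right)} = 24$ ($x{\left(c \right)} = \left(-3\right) \left(-8\right) = 24$)
$p{\left(B \right)} = 727 + B^{2} - 918 B$
$A{\left(Y,R \right)} = 6$
$\frac{p{\left(75 \right)}}{\left(x{\left(14 \right)} A{\left(7,-17 \right)} + K\right) - 353414} = \frac{727 + 75^{2} - 68850}{\left(24 \cdot 6 + 166\right) - 353414} = \frac{727 + 5625 - 68850}{\left(144 + 166\right) - 353414} = - \frac{62498}{310 - 353414} = - \frac{62498}{-353104} = \left(-62498\right) \left(- \frac{1}{353104}\right) = \frac{31249}{176552}$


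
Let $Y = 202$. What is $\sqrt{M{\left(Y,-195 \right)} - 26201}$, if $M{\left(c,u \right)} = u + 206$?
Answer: $3 i \sqrt{2910} \approx 161.83 i$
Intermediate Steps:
$M{\left(c,u \right)} = 206 + u$
$\sqrt{M{\left(Y,-195 \right)} - 26201} = \sqrt{\left(206 - 195\right) - 26201} = \sqrt{11 - 26201} = \sqrt{-26190} = 3 i \sqrt{2910}$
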